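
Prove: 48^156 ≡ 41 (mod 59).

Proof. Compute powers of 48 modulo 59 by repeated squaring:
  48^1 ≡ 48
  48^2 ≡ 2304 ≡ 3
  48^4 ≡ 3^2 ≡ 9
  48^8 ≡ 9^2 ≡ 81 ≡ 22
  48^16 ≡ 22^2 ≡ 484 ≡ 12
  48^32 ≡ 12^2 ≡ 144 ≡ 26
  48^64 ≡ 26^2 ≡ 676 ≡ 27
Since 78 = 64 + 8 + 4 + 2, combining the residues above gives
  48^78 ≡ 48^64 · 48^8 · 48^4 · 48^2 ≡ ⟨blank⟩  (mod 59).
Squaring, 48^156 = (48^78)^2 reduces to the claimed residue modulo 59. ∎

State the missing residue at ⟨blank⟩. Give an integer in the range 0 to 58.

49

48^64 · 48^8 · 48^4 · 48^2 ≡ 27 · 22 · 9 · 3 = 16038.
16038 mod 59 = 49, so 48^78 ≡ 49 (mod 59).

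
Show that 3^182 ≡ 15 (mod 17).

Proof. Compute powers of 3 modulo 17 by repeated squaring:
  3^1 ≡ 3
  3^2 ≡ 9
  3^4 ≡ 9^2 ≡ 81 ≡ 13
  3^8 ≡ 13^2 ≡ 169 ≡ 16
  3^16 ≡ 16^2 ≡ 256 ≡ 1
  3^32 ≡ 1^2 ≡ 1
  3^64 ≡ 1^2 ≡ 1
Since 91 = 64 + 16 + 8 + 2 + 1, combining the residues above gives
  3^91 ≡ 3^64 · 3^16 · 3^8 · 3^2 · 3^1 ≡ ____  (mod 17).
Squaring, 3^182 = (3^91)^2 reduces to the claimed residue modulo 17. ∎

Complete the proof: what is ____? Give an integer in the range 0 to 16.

7

3^64 · 3^16 · 3^8 · 3^2 · 3^1 ≡ 1 · 1 · 16 · 9 · 3 = 432.
432 mod 17 = 7, so 3^91 ≡ 7 (mod 17).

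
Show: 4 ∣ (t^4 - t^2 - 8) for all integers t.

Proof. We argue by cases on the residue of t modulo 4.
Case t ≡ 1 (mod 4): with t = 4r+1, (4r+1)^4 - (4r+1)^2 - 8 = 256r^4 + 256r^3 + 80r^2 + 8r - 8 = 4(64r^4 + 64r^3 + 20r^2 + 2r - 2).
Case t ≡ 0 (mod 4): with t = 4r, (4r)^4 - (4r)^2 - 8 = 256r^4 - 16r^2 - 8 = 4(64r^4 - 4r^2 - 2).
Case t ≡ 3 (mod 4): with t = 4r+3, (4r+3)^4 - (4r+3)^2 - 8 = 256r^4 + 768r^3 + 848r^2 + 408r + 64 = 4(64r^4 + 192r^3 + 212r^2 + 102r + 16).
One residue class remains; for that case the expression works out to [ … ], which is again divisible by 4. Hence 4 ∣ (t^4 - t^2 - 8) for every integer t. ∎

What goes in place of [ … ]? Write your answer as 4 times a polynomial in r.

4(64r^4 + 128r^3 + 92r^2 + 28r + 1)

The residues treated are {1, 0, 3}, so the missing case is t ≡ 2 (mod 4); write t = 4r+2.
Then (4r+2)^4 - (4r+2)^2 - 8 = 256r^4 + 512r^3 + 368r^2 + 112r + 4 = 4(64r^4 + 128r^3 + 92r^2 + 28r + 1).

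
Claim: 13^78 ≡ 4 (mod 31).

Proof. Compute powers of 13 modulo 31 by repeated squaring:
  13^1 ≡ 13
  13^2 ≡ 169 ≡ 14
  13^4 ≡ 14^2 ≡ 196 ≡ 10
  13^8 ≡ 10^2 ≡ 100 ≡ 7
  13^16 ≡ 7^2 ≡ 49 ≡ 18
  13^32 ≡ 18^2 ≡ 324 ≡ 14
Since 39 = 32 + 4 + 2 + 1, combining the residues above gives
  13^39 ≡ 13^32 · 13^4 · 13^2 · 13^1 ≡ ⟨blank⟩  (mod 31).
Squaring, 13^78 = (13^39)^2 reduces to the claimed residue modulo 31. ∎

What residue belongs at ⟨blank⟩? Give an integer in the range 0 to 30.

29

Multiply the listed residues: 14 · 10 · 14 · 13 = 140 → 1960 → 25480.
Reducing modulo 31: 25480 = 821·31 + 29, so 13^39 ≡ 29.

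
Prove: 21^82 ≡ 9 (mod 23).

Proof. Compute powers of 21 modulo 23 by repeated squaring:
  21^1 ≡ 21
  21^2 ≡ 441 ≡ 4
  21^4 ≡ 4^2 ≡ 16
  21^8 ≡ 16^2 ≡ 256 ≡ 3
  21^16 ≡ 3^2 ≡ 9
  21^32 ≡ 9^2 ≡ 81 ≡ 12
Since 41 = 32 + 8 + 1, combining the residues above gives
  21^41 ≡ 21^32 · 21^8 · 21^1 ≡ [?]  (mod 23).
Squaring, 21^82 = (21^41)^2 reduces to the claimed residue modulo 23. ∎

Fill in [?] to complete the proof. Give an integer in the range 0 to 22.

21^32 · 21^8 · 21^1 ≡ 12 · 3 · 21 = 756.
756 mod 23 = 20, so 21^41 ≡ 20 (mod 23).

20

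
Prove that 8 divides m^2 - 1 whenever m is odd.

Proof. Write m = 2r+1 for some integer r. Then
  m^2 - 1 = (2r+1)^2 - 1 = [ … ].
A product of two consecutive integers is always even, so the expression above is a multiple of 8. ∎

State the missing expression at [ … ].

4r(r + 1)

(2r+1)^2 - 1 = 4r^2 + 4r + 1 - 1 = 4r^2 + 4r = 4r(r+1).
Since r and r+1 are consecutive, r(r+1) is even, and 4·(even) is a multiple of 8.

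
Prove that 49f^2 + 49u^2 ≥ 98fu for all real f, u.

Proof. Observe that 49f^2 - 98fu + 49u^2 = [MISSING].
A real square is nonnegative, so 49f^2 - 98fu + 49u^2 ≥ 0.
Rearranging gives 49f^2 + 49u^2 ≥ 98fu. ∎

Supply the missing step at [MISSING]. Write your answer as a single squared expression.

(7f - 7u)^2

49f^2 - 98fu + 49u^2 is a perfect-square trinomial: the outer terms are (7f)^2 and (7u)^2, and the cross term is -2·7f·7u.
So 49f^2 - 98fu + 49u^2 = (7f - 7u)^2 ≥ 0.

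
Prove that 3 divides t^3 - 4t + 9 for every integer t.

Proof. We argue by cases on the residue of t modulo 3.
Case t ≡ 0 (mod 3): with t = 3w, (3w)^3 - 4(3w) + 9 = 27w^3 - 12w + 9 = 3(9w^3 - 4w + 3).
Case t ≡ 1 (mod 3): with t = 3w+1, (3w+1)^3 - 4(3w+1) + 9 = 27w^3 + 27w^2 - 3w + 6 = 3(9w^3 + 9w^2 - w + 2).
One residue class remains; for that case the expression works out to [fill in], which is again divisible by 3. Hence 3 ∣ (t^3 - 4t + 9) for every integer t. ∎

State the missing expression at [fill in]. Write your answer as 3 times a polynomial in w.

3(9w^3 + 18w^2 + 8w + 3)

Only t ≡ 2 (mod 3) is unaccounted for. Put t = 3w+2:
(3w+2)^3 - 4(3w+2) + 9 expands to 27w^3 + 54w^2 + 24w + 9,
and factoring out 3 leaves 3(9w^3 + 18w^2 + 8w + 3).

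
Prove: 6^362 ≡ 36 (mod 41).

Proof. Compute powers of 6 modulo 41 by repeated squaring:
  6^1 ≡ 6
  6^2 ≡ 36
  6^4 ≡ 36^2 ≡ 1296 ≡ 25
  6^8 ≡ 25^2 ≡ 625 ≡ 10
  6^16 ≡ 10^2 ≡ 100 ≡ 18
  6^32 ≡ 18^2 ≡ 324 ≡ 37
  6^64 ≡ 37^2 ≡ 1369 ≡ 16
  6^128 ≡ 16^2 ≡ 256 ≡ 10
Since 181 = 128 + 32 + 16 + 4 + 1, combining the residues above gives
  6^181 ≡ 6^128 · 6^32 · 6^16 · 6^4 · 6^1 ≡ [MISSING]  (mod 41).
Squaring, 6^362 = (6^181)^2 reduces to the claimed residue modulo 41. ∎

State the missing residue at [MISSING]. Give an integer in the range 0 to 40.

35

Multiply the listed residues: 10 · 37 · 18 · 25 · 6 = 370 → 6660 → 166500 → 999000.
Reducing modulo 41: 999000 = 24365·41 + 35, so 6^181 ≡ 35.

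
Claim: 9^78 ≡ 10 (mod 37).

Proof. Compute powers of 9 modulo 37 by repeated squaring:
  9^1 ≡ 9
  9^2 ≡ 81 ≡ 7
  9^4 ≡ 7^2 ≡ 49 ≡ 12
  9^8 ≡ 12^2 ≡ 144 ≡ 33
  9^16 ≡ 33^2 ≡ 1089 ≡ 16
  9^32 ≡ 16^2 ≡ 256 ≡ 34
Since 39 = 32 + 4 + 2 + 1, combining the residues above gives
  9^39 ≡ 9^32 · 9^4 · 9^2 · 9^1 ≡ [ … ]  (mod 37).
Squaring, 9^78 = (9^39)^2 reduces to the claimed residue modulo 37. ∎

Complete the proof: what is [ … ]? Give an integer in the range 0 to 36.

26

9^32 · 9^4 · 9^2 · 9^1 ≡ 34 · 12 · 7 · 9 = 25704.
25704 mod 37 = 26, so 9^39 ≡ 26 (mod 37).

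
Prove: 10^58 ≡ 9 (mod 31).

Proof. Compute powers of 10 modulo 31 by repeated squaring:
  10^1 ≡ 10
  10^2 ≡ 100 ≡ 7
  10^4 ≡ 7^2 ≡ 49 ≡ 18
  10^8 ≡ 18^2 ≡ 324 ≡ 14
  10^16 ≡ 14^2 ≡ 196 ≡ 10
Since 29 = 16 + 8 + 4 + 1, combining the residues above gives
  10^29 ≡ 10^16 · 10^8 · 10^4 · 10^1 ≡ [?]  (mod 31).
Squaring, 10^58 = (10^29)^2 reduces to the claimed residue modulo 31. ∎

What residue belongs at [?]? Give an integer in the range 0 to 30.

28

10^16 · 10^8 · 10^4 · 10^1 ≡ 10 · 14 · 18 · 10 = 25200.
25200 mod 31 = 28, so 10^29 ≡ 28 (mod 31).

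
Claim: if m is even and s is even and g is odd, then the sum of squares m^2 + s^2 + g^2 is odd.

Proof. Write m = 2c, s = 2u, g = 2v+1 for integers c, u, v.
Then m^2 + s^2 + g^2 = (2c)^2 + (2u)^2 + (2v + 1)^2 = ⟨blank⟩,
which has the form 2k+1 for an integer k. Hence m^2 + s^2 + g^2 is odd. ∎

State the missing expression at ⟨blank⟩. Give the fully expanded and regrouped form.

Expanding: (2c)^2 + (2u)^2 + (2v + 1)^2 = 4c^2 + 4u^2 + 4v^2 + 4v + 1.
Every term except the constant is even, so this is 2(2c^2 + 2u^2 + 2v^2 + 2v) + 1,
and 2c^2 + 2u^2 + 2v^2 + 2v ∈ ℤ gives the required form.

2(2c^2 + 2u^2 + 2v^2 + 2v) + 1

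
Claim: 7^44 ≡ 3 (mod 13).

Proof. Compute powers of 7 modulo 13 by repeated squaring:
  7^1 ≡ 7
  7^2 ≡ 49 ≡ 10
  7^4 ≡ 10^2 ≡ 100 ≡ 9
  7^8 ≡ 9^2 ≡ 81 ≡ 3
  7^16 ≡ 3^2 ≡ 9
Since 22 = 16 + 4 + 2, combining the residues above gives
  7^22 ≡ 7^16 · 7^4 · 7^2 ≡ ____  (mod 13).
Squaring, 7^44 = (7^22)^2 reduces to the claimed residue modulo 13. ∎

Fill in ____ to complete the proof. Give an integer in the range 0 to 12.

Multiply the listed residues: 9 · 9 · 10 = 81 → 810.
Reducing modulo 13: 810 = 62·13 + 4, so 7^22 ≡ 4.

4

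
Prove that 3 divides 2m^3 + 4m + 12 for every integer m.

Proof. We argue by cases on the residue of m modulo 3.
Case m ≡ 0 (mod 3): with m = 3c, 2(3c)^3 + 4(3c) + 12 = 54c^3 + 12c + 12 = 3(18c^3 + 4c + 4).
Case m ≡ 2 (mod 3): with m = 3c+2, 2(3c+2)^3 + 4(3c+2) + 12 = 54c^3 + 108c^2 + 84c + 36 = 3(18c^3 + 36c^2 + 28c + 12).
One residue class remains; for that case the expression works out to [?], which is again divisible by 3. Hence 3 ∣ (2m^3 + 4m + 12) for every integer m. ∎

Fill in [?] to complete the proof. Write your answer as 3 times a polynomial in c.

3(18c^3 + 18c^2 + 10c + 6)

The residues treated are {0, 2}, so the missing case is m ≡ 1 (mod 3); write m = 3c+1.
Then 2(3c+1)^3 + 4(3c+1) + 12 = 54c^3 + 54c^2 + 30c + 18 = 3(18c^3 + 18c^2 + 10c + 6).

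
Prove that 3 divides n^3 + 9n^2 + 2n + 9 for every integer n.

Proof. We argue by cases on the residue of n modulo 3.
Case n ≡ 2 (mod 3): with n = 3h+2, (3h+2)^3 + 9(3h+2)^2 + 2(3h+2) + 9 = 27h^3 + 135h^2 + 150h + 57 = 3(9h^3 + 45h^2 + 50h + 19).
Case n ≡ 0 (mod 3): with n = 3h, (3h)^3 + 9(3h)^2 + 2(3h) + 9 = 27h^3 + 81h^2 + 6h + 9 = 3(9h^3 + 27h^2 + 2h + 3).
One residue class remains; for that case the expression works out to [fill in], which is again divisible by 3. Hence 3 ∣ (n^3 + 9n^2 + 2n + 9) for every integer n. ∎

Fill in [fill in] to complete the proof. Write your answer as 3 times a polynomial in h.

3(9h^3 + 36h^2 + 23h + 7)

The residues treated are {2, 0}, so the missing case is n ≡ 1 (mod 3); write n = 3h+1.
Then (3h+1)^3 + 9(3h+1)^2 + 2(3h+1) + 9 = 27h^3 + 108h^2 + 69h + 21 = 3(9h^3 + 36h^2 + 23h + 7).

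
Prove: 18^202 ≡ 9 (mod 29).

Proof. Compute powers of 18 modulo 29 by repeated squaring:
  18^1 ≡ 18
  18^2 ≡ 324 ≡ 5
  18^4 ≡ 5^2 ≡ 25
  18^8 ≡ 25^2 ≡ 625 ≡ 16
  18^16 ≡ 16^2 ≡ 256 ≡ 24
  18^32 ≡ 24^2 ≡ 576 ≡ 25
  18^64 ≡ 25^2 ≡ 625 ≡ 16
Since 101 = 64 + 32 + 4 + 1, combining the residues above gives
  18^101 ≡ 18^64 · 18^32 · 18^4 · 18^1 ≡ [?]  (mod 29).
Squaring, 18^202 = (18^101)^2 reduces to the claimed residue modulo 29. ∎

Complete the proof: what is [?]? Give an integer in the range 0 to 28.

Multiply the listed residues: 16 · 25 · 25 · 18 = 400 → 10000 → 180000.
Reducing modulo 29: 180000 = 6206·29 + 26, so 18^101 ≡ 26.

26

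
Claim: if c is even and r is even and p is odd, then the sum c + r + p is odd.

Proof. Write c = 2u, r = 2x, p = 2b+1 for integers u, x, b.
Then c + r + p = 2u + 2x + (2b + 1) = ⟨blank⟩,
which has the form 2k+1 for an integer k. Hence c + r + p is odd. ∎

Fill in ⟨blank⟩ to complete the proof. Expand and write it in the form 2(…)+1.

2(b + u + x) + 1

2u + 2x + (2b + 1) = 2b + 2u + 2x + 1
= 2(b + u + x) + 1.
Since b + u + x is an integer, the sum is of the form 2k+1 for an integer k.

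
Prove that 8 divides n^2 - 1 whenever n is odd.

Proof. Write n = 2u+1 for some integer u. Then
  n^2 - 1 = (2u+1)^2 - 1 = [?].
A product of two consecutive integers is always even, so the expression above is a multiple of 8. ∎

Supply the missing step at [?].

(2u+1)^2 - 1 = 4u^2 + 4u + 1 - 1 = 4u^2 + 4u = 4u(u+1).
Since u and u+1 are consecutive, u(u+1) is even, and 4·(even) is a multiple of 8.

4u(u + 1)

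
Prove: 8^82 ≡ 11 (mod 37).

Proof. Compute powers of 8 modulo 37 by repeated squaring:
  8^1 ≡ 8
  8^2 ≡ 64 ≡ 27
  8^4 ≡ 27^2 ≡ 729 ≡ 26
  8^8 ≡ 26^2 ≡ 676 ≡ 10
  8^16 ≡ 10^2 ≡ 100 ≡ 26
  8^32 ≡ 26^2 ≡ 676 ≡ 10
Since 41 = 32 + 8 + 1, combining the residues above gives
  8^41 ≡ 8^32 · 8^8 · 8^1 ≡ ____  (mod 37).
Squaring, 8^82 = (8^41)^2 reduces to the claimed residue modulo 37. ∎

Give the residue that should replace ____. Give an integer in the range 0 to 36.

23

Multiply the listed residues: 10 · 10 · 8 = 100 → 800.
Reducing modulo 37: 800 = 21·37 + 23, so 8^41 ≡ 23.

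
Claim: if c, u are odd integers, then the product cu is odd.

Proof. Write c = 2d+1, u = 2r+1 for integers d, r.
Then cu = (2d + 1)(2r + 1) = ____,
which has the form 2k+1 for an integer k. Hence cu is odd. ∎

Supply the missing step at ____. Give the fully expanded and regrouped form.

2(2dr + d + r) + 1

(2d + 1)(2r + 1) = 4dr + 2d + 2r + 1
= 2(2dr + d + r) + 1.
Since 2dr + d + r is an integer, the product is of the form 2k+1 for an integer k.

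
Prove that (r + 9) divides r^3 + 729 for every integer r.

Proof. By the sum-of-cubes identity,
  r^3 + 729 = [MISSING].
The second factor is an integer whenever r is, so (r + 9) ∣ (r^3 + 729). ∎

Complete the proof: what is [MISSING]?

(r + 9)(r^2 - 9r + 81)

Polynomial division of r^3 + 729 by r + 9 leaves remainder 0 and quotient r^2 - 9r + 81.
Hence r^3 + 729 = (r + 9)(r^2 - 9r + 81).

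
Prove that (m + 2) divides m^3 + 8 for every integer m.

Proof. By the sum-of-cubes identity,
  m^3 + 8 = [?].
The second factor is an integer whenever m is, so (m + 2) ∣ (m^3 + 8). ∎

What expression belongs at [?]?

(m + 2)(m^2 - 2m + 4)

Polynomial division of m^3 + 8 by m + 2 leaves remainder 0 and quotient m^2 - 2m + 4.
Hence m^3 + 8 = (m + 2)(m^2 - 2m + 4).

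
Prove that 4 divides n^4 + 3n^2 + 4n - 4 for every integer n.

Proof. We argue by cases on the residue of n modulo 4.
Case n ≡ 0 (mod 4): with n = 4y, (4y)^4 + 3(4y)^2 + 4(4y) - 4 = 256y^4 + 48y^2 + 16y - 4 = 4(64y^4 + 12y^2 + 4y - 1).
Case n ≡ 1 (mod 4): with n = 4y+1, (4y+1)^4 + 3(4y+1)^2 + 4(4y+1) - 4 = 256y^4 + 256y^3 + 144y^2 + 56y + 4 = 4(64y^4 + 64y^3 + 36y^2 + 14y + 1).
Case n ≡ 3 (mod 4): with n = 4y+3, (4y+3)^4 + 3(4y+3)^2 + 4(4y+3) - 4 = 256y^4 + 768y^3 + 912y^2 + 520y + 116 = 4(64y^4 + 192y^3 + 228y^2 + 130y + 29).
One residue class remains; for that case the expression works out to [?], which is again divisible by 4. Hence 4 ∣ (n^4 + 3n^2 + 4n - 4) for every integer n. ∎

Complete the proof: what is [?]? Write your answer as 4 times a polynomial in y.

4(64y^4 + 128y^3 + 108y^2 + 48y + 8)

The residues treated are {0, 1, 3}, so the missing case is n ≡ 2 (mod 4); write n = 4y+2.
Then (4y+2)^4 + 3(4y+2)^2 + 4(4y+2) - 4 = 256y^4 + 512y^3 + 432y^2 + 192y + 32 = 4(64y^4 + 128y^3 + 108y^2 + 48y + 8).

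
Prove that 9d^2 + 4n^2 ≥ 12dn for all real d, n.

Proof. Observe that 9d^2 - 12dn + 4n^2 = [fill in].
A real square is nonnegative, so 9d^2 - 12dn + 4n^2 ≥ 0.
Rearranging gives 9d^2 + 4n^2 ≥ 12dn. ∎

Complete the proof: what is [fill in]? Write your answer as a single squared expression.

9d^2 - 12dn + 4n^2 is a perfect-square trinomial: the outer terms are (3d)^2 and (2n)^2, and the cross term is -2·3d·2n.
So 9d^2 - 12dn + 4n^2 = (3d - 2n)^2 ≥ 0.

(3d - 2n)^2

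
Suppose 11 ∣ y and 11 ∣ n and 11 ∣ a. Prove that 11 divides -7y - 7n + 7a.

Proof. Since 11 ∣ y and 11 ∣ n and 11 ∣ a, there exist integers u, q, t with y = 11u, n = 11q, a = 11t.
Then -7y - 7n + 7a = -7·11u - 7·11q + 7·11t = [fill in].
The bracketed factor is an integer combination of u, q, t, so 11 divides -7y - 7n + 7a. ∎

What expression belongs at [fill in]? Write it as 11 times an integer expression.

Pull the common 11 out of every term: -7·11u - 7·11q + 7·11t = 11(-7q + 7t - 7u).
-7q + 7t - 7u is an integer, which exhibits the divisibility.

11(-7q + 7t - 7u)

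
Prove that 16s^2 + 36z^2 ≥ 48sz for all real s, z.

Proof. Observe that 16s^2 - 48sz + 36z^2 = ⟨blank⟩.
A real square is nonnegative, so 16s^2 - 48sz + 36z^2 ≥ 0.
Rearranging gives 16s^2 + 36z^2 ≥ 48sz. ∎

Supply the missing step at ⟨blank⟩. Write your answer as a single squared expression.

The leading and trailing coefficients are 4^2 and 6^2, and 48 = 2·4·6, so the trinomial is (4s - 6z)^2.
Hence 16s^2 - 48sz + 36z^2 ≥ 0.

(4s - 6z)^2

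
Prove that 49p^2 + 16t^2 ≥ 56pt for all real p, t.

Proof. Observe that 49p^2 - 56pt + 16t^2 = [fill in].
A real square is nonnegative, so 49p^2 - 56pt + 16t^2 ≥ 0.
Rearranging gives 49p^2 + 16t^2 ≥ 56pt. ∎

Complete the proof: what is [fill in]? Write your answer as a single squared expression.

(7p - 4t)^2

49p^2 - 56pt + 16t^2 is a perfect-square trinomial: the outer terms are (7p)^2 and (4t)^2, and the cross term is -2·7p·4t.
So 49p^2 - 56pt + 16t^2 = (7p - 4t)^2 ≥ 0.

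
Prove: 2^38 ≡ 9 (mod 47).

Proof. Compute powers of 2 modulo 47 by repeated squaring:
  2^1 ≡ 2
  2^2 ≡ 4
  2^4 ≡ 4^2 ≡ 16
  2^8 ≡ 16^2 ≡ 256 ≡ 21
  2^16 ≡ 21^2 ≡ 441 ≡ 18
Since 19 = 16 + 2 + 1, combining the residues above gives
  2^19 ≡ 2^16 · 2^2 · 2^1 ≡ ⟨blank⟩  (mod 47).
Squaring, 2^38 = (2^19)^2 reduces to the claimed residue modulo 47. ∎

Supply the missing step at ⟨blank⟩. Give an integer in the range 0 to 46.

2^16 · 2^2 · 2^1 ≡ 18 · 4 · 2 = 144.
144 mod 47 = 3, so 2^19 ≡ 3 (mod 47).

3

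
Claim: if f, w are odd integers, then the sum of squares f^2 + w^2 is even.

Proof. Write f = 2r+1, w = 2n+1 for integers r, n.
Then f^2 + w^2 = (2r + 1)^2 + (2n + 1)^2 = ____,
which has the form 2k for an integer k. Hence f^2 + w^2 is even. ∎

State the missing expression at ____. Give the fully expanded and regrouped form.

2(2n^2 + 2n + 2r^2 + 2r + 1)

Expanding: (2r + 1)^2 + (2n + 1)^2 = 4n^2 + 4n + 4r^2 + 4r + 2.
Every term is even; pulling out the factor of 2 gives 2(2n^2 + 2n + 2r^2 + 2r + 1).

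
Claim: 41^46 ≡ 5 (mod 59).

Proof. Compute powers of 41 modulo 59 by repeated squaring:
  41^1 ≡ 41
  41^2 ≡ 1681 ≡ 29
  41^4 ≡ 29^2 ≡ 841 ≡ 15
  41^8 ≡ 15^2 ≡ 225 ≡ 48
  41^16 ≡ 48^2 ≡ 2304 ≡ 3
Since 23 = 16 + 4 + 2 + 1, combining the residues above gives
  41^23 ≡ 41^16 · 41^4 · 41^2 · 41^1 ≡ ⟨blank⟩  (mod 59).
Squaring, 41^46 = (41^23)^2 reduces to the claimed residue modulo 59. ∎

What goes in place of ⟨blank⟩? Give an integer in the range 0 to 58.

51

41^16 · 41^4 · 41^2 · 41^1 ≡ 3 · 15 · 29 · 41 = 53505.
53505 mod 59 = 51, so 41^23 ≡ 51 (mod 59).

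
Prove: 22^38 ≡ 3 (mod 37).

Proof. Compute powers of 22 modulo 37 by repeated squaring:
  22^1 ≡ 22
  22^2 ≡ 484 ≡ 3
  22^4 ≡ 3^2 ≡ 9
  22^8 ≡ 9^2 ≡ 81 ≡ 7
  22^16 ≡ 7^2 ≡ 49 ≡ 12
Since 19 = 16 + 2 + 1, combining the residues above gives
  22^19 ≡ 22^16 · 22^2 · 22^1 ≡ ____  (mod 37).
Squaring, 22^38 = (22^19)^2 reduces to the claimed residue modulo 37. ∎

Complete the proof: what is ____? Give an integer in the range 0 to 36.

22^16 · 22^2 · 22^1 ≡ 12 · 3 · 22 = 792.
792 mod 37 = 15, so 22^19 ≡ 15 (mod 37).

15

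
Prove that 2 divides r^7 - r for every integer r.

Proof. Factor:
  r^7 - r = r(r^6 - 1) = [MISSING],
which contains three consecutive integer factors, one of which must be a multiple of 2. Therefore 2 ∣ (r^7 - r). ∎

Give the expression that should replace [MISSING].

(r - 1)r(r + 1)(r^4 + r^2 + 1)

r^6 - 1 = (r^2 - 1)(r^4 + r^2 + 1), and r^2 - 1 = (r-1)(r+1).
So r(r^6 - 1) = (r - 1)r(r + 1)(r^4 + r^2 + 1).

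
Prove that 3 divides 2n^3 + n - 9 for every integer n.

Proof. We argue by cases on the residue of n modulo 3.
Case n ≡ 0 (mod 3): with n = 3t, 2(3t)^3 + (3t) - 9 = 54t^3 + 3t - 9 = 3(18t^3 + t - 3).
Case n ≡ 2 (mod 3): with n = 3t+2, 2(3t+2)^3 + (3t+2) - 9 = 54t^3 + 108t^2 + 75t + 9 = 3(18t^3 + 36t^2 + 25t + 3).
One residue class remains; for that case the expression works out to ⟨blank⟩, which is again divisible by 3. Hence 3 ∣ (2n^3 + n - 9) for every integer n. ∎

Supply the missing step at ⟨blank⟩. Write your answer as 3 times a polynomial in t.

Only n ≡ 1 (mod 3) is unaccounted for. Put n = 3t+1:
2(3t+1)^3 + (3t+1) - 9 expands to 54t^3 + 54t^2 + 21t - 6,
and factoring out 3 leaves 3(18t^3 + 18t^2 + 7t - 2).

3(18t^3 + 18t^2 + 7t - 2)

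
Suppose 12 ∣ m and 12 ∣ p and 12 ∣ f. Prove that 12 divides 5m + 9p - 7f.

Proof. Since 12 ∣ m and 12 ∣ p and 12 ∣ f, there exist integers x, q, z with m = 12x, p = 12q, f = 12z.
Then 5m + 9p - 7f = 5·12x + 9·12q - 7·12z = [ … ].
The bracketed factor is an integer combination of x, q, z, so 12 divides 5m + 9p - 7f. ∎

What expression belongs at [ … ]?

Pull the common 12 out of every term: 5·12x + 9·12q - 7·12z = 12(9q + 5x - 7z).
9q + 5x - 7z is an integer, which exhibits the divisibility.

12(9q + 5x - 7z)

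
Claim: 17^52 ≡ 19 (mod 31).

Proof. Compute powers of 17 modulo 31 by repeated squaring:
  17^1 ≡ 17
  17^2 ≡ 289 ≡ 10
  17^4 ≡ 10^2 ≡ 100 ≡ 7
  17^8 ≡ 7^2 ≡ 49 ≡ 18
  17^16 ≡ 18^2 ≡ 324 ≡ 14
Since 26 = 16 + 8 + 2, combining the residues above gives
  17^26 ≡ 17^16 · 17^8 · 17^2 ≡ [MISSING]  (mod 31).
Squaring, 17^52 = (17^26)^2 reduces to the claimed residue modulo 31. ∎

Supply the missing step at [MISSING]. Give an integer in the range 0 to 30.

Multiply the listed residues: 14 · 18 · 10 = 252 → 2520.
Reducing modulo 31: 2520 = 81·31 + 9, so 17^26 ≡ 9.

9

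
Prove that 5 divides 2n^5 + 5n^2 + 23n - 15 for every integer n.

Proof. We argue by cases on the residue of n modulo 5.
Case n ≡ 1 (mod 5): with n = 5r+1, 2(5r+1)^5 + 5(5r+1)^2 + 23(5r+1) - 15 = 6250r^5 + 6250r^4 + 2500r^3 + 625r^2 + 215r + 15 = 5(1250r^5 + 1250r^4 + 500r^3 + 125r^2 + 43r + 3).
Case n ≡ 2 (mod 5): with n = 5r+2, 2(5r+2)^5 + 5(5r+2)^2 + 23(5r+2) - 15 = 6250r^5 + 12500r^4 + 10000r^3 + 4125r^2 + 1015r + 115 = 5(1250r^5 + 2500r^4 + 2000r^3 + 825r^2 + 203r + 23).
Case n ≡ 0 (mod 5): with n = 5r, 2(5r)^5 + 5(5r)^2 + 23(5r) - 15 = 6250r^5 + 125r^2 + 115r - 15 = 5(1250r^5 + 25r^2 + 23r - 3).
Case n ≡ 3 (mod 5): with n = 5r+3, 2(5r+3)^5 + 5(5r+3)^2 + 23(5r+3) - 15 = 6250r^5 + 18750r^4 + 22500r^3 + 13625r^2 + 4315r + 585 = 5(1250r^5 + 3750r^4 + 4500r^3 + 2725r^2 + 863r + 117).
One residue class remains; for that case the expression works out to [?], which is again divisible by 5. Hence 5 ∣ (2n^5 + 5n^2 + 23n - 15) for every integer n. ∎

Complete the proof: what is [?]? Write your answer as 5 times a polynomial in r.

The residues treated are {1, 2, 0, 3}, so the missing case is n ≡ 4 (mod 5); write n = 5r+4.
Then 2(5r+4)^5 + 5(5r+4)^2 + 23(5r+4) - 15 = 6250r^5 + 25000r^4 + 40000r^3 + 32125r^2 + 13115r + 2205 = 5(1250r^5 + 5000r^4 + 8000r^3 + 6425r^2 + 2623r + 441).

5(1250r^5 + 5000r^4 + 8000r^3 + 6425r^2 + 2623r + 441)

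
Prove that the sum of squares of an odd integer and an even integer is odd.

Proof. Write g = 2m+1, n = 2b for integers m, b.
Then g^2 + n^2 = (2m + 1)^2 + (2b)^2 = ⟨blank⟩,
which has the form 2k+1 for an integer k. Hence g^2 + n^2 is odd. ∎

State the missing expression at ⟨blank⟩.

(2m + 1)^2 + (2b)^2 = 4b^2 + 4m^2 + 4m + 1
= 2(2b^2 + 2m^2 + 2m) + 1.
Since 2b^2 + 2m^2 + 2m is an integer, the sum of squares is of the form 2k+1 for an integer k.

2(2b^2 + 2m^2 + 2m) + 1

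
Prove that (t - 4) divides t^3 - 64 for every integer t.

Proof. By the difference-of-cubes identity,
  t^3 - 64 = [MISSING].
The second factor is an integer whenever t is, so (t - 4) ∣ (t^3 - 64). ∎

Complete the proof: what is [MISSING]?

Polynomial division of t^3 - 64 by t - 4 leaves remainder 0 and quotient t^2 + 4t + 16.
Hence t^3 - 64 = (t - 4)(t^2 + 4t + 16).

(t - 4)(t^2 + 4t + 16)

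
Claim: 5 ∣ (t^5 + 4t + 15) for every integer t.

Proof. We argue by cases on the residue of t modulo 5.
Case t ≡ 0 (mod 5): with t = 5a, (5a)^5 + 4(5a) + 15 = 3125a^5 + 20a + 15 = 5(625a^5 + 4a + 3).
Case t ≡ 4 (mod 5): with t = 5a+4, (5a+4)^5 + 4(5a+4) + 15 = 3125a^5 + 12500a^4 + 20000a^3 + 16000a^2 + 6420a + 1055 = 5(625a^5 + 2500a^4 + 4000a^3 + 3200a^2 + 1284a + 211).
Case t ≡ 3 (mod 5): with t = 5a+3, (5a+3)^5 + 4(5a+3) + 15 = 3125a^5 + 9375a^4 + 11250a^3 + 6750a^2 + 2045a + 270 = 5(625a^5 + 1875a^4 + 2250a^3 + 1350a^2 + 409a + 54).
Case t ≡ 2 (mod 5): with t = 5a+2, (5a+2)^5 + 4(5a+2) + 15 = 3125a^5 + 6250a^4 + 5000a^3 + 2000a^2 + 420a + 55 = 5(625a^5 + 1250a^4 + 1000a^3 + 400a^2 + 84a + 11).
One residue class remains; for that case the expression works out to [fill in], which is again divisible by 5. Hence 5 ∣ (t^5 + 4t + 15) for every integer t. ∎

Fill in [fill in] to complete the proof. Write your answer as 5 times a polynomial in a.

5(625a^5 + 625a^4 + 250a^3 + 50a^2 + 9a + 4)

Only t ≡ 1 (mod 5) is unaccounted for. Put t = 5a+1:
(5a+1)^5 + 4(5a+1) + 15 expands to 3125a^5 + 3125a^4 + 1250a^3 + 250a^2 + 45a + 20,
and factoring out 5 leaves 5(625a^5 + 625a^4 + 250a^3 + 50a^2 + 9a + 4).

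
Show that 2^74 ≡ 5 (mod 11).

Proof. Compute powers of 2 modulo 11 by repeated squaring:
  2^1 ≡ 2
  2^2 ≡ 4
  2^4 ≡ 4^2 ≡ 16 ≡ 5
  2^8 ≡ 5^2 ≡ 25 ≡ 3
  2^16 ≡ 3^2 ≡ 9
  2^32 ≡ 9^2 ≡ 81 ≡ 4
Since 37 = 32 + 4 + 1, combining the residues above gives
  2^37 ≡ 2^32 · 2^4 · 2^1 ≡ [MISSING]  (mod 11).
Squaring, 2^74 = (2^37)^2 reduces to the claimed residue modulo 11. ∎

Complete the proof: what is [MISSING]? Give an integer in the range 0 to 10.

Multiply the listed residues: 4 · 5 · 2 = 20 → 40.
Reducing modulo 11: 40 = 3·11 + 7, so 2^37 ≡ 7.

7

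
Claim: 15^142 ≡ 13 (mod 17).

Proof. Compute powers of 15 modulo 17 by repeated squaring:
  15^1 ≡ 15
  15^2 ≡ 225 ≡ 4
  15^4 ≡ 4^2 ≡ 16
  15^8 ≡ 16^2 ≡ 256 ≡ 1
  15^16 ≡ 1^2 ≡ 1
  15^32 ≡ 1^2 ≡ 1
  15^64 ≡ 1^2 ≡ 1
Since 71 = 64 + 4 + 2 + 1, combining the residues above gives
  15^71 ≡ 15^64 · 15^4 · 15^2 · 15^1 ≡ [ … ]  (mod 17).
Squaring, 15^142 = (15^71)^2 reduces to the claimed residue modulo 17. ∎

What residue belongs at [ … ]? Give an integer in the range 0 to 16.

8

Multiply the listed residues: 1 · 16 · 4 · 15 = 16 → 64 → 960.
Reducing modulo 17: 960 = 56·17 + 8, so 15^71 ≡ 8.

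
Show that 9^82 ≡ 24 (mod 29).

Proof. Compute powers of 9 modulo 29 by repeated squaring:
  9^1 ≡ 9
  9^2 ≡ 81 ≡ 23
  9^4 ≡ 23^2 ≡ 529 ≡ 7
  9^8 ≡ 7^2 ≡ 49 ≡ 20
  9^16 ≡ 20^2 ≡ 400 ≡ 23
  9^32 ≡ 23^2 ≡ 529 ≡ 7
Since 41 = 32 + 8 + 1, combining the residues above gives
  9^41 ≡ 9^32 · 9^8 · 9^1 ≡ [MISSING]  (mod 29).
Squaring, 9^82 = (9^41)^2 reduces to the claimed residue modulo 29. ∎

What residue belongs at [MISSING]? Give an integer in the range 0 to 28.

13

9^32 · 9^8 · 9^1 ≡ 7 · 20 · 9 = 1260.
1260 mod 29 = 13, so 9^41 ≡ 13 (mod 29).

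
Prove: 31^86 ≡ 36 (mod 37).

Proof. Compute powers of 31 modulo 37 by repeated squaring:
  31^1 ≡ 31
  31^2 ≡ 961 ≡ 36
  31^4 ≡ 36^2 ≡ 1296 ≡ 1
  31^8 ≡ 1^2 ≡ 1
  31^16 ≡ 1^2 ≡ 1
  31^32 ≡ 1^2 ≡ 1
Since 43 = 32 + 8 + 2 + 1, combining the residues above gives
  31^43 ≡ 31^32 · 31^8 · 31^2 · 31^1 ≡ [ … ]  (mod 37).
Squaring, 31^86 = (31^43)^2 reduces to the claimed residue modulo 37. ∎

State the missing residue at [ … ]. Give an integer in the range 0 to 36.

31^32 · 31^8 · 31^2 · 31^1 ≡ 1 · 1 · 36 · 31 = 1116.
1116 mod 37 = 6, so 31^43 ≡ 6 (mod 37).

6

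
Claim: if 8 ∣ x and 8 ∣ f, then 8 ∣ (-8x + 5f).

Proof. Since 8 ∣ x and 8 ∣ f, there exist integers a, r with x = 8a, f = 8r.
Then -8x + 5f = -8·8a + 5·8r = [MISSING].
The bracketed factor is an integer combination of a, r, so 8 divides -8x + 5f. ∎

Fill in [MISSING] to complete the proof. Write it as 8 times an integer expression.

8(-8a + 5r)

Each term has a factor of 8: -8·8a + 5·8r = 8·(-8a + 5r).
Since -8a + 5r is an integer, 8 ∣ (-8x + 5f).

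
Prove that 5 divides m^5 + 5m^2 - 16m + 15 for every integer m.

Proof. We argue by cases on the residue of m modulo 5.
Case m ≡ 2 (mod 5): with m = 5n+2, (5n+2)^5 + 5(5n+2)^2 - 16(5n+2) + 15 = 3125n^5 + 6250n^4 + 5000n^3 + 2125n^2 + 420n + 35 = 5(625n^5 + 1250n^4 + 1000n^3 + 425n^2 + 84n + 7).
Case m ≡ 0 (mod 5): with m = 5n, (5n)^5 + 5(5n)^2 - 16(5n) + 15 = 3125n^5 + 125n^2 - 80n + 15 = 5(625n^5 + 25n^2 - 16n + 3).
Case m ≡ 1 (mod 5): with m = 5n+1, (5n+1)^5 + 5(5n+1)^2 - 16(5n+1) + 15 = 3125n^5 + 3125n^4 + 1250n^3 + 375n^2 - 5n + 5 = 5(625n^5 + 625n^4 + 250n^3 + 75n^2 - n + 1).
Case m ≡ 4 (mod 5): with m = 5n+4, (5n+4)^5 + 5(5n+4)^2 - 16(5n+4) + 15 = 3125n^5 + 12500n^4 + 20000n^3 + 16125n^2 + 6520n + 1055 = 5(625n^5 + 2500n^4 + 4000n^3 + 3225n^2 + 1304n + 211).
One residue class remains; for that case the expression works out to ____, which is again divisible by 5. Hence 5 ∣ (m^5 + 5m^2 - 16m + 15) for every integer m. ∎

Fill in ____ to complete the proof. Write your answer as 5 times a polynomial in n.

5(625n^5 + 1875n^4 + 2250n^3 + 1375n^2 + 419n + 51)

Only m ≡ 3 (mod 5) is unaccounted for. Put m = 5n+3:
(5n+3)^5 + 5(5n+3)^2 - 16(5n+3) + 15 expands to 3125n^5 + 9375n^4 + 11250n^3 + 6875n^2 + 2095n + 255,
and factoring out 5 leaves 5(625n^5 + 1875n^4 + 2250n^3 + 1375n^2 + 419n + 51).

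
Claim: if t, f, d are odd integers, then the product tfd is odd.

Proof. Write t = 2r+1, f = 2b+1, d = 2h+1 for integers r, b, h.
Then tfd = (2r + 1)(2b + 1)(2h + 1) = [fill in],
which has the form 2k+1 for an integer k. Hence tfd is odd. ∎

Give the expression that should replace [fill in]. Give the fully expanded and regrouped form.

(2r + 1)(2b + 1)(2h + 1) = 8bhr + 4bh + 4br + 2b + 4hr + 2h + 2r + 1
= 2(4bhr + 2bh + 2br + b + 2hr + h + r) + 1.
Since 4bhr + 2bh + 2br + b + 2hr + h + r is an integer, the product is of the form 2k+1 for an integer k.

2(4bhr + 2bh + 2br + b + 2hr + h + r) + 1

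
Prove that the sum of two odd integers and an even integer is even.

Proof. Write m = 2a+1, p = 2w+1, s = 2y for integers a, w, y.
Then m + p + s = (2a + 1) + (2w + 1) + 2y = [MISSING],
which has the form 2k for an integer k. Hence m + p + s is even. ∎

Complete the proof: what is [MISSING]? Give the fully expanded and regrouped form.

2(a + w + y + 1)

(2a + 1) + (2w + 1) + 2y = 2a + 2w + 2y + 2
= 2(a + w + y + 1).
Since a + w + y + 1 is an integer, the sum is of the form 2k for an integer k.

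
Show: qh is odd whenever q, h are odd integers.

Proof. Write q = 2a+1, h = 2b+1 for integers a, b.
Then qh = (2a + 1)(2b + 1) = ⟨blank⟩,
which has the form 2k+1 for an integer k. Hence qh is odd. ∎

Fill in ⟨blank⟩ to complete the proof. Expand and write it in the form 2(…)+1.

2(2ab + a + b) + 1

Expanding: (2a + 1)(2b + 1) = 4ab + 2a + 2b + 1.
Every term except the constant is even, so this is 2(2ab + a + b) + 1,
and 2ab + a + b ∈ ℤ gives the required form.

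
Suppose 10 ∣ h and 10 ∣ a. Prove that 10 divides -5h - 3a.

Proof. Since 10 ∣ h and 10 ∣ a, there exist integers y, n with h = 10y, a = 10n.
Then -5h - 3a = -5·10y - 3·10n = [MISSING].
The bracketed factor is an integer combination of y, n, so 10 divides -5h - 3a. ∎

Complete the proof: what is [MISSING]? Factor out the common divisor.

10(-3n - 5y)

Pull the common 10 out of every term: -5·10y - 3·10n = 10(-3n - 5y).
-3n - 5y is an integer, which exhibits the divisibility.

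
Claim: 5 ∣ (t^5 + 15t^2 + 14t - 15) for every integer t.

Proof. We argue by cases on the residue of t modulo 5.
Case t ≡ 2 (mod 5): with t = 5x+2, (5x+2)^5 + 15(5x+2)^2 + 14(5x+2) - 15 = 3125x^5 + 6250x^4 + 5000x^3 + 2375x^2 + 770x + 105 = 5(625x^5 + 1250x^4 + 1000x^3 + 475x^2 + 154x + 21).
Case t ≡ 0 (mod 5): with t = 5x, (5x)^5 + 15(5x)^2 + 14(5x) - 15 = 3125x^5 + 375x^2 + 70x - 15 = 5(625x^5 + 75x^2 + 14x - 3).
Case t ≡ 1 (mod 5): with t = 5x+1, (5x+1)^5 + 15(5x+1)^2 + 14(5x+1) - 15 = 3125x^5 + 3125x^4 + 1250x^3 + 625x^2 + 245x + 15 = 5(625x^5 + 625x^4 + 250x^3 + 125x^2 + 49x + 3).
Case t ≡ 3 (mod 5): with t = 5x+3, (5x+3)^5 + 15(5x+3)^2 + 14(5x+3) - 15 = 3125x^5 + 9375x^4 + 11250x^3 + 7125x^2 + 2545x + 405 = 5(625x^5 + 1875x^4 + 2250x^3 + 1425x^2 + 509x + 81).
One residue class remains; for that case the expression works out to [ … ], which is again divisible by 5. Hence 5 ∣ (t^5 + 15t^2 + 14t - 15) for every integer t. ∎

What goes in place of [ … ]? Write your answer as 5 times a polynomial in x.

The residues treated are {2, 0, 1, 3}, so the missing case is t ≡ 4 (mod 5); write t = 5x+4.
Then (5x+4)^5 + 15(5x+4)^2 + 14(5x+4) - 15 = 3125x^5 + 12500x^4 + 20000x^3 + 16375x^2 + 7070x + 1305 = 5(625x^5 + 2500x^4 + 4000x^3 + 3275x^2 + 1414x + 261).

5(625x^5 + 2500x^4 + 4000x^3 + 3275x^2 + 1414x + 261)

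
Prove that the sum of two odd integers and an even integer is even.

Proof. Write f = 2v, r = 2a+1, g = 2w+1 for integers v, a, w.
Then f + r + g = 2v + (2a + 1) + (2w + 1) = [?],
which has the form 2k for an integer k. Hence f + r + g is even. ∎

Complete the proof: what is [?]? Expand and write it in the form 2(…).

2(a + v + w + 1)

2v + (2a + 1) + (2w + 1) = 2a + 2v + 2w + 2
= 2(a + v + w + 1).
Since a + v + w + 1 is an integer, the sum is of the form 2k for an integer k.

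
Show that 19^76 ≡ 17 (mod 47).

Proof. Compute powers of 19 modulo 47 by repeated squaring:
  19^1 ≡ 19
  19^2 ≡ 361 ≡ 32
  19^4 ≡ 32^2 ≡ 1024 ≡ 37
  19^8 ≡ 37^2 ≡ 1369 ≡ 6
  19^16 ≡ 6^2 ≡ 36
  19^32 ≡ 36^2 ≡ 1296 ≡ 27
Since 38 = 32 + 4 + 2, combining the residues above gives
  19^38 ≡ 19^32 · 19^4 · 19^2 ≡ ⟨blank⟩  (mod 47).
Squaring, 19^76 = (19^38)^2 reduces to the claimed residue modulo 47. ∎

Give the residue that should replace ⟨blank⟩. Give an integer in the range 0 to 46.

8

Multiply the listed residues: 27 · 37 · 32 = 999 → 31968.
Reducing modulo 47: 31968 = 680·47 + 8, so 19^38 ≡ 8.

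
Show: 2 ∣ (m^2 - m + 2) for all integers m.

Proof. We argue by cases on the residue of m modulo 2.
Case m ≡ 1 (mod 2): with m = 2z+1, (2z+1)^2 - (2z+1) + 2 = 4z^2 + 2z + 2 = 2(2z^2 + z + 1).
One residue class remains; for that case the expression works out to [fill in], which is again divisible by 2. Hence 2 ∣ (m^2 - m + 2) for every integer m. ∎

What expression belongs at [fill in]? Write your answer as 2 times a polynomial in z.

The residues treated are {1}, so the missing case is m ≡ 0 (mod 2); write m = 2z.
Then (2z)^2 - (2z) + 2 = 4z^2 - 2z + 2 = 2(2z^2 - z + 1).

2(2z^2 - z + 1)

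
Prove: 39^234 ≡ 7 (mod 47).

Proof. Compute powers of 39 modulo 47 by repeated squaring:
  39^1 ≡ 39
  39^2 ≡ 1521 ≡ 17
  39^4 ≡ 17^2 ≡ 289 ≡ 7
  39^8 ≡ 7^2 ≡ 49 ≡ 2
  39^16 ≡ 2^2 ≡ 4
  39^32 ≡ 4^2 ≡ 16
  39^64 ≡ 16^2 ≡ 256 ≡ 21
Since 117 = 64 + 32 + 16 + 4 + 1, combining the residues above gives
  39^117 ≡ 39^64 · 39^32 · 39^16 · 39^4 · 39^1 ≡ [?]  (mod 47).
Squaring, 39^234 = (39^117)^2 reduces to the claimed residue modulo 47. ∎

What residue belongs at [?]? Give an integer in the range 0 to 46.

30

Multiply the listed residues: 21 · 16 · 4 · 7 · 39 = 336 → 1344 → 9408 → 366912.
Reducing modulo 47: 366912 = 7806·47 + 30, so 39^117 ≡ 30.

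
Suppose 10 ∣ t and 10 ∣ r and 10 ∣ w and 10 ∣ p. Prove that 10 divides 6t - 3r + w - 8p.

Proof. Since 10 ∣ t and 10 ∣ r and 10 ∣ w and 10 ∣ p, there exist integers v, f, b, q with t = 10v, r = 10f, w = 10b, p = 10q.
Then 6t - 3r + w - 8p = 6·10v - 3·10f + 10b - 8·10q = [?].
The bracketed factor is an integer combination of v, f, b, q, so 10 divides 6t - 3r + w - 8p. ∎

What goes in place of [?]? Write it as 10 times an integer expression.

10(b - 3f - 8q + 6v)

Pull the common 10 out of every term: 6·10v - 3·10f + 10b - 8·10q = 10(b - 3f - 8q + 6v).
b - 3f - 8q + 6v is an integer, which exhibits the divisibility.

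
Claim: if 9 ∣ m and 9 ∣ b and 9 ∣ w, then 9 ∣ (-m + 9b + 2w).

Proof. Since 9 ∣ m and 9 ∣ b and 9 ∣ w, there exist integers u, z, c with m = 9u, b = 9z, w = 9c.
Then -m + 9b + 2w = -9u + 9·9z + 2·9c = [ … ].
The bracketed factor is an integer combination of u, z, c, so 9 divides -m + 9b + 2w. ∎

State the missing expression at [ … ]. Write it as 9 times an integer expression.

9(2c - u + 9z)

Each term has a factor of 9: -9u + 9·9z + 2·9c = 9·(2c - u + 9z).
Since 2c - u + 9z is an integer, 9 ∣ (-m + 9b + 2w).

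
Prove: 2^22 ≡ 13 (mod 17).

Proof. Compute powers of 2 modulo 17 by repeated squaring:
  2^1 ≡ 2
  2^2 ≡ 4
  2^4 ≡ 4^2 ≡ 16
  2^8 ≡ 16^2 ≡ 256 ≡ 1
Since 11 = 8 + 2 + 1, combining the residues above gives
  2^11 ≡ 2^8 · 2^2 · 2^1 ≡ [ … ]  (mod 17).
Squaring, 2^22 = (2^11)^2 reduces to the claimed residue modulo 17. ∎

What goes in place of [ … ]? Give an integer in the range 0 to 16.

2^8 · 2^2 · 2^1 ≡ 1 · 4 · 2 = 8.
8 mod 17 = 8, so 2^11 ≡ 8 (mod 17).

8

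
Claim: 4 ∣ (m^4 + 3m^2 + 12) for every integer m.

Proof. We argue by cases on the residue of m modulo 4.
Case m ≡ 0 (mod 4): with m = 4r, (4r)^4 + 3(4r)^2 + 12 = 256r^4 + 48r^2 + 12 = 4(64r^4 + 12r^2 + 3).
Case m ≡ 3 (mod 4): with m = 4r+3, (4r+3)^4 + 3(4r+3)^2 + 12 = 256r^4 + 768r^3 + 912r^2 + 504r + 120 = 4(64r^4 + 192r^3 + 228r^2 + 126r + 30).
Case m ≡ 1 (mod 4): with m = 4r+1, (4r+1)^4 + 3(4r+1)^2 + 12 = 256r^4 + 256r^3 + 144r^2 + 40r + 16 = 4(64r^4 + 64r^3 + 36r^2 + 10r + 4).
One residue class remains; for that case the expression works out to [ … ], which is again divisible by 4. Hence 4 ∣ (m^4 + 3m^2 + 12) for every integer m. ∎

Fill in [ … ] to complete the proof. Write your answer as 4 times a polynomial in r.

The residues treated are {0, 3, 1}, so the missing case is m ≡ 2 (mod 4); write m = 4r+2.
Then (4r+2)^4 + 3(4r+2)^2 + 12 = 256r^4 + 512r^3 + 432r^2 + 176r + 40 = 4(64r^4 + 128r^3 + 108r^2 + 44r + 10).

4(64r^4 + 128r^3 + 108r^2 + 44r + 10)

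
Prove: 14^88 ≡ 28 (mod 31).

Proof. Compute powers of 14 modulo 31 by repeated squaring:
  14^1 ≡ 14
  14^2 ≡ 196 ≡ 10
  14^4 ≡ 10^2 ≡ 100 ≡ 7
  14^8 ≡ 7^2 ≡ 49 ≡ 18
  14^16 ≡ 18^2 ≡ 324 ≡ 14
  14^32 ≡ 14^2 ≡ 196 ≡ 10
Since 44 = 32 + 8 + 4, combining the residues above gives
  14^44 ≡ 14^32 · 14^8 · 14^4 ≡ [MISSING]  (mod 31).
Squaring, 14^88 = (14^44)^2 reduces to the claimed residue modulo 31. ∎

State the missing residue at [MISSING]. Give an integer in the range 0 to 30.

Multiply the listed residues: 10 · 18 · 7 = 180 → 1260.
Reducing modulo 31: 1260 = 40·31 + 20, so 14^44 ≡ 20.

20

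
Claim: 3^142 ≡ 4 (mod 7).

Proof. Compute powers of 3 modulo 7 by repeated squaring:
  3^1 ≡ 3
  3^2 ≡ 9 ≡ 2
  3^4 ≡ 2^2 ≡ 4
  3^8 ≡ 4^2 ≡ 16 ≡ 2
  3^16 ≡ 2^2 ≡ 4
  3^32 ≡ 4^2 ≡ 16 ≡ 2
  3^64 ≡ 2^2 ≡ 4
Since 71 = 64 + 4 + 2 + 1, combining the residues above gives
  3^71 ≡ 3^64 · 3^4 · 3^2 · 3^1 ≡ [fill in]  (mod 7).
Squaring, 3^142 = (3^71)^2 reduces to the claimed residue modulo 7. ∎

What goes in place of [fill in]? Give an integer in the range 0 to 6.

Multiply the listed residues: 4 · 4 · 2 · 3 = 16 → 32 → 96.
Reducing modulo 7: 96 = 13·7 + 5, so 3^71 ≡ 5.

5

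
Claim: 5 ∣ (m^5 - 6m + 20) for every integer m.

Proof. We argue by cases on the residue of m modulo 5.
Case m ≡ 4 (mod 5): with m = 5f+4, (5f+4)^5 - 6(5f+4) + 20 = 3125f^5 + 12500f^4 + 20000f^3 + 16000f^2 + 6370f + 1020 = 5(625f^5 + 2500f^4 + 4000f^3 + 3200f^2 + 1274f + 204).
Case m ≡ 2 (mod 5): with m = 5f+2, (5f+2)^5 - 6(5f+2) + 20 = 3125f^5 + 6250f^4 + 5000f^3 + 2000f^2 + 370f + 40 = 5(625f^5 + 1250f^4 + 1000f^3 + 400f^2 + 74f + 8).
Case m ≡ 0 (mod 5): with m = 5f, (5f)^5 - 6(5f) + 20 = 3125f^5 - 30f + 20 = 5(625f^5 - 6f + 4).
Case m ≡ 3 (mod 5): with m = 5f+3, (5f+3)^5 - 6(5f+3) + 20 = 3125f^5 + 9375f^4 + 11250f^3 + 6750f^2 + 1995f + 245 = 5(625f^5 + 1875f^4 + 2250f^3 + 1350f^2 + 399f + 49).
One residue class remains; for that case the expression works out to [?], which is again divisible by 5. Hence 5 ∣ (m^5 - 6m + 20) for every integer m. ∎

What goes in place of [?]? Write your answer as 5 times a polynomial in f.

5(625f^5 + 625f^4 + 250f^3 + 50f^2 - f + 3)

Only m ≡ 1 (mod 5) is unaccounted for. Put m = 5f+1:
(5f+1)^5 - 6(5f+1) + 20 expands to 3125f^5 + 3125f^4 + 1250f^3 + 250f^2 - 5f + 15,
and factoring out 5 leaves 5(625f^5 + 625f^4 + 250f^3 + 50f^2 - f + 3).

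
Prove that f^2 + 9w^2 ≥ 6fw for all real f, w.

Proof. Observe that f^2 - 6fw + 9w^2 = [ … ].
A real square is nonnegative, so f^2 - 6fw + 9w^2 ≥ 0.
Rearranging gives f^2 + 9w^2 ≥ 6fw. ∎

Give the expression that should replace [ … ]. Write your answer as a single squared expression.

(f - 3w)^2

The leading and trailing coefficients are 1^2 and 3^2, and 6 = 2·1·3, so the trinomial is (f - 3w)^2.
Hence f^2 - 6fw + 9w^2 ≥ 0.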